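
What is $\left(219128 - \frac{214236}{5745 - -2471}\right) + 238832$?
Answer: $\frac{940596281}{2054} \approx 4.5793 \cdot 10^{5}$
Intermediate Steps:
$\left(219128 - \frac{214236}{5745 - -2471}\right) + 238832 = \left(219128 - \frac{214236}{5745 + 2471}\right) + 238832 = \left(219128 - \frac{214236}{8216}\right) + 238832 = \left(219128 - \frac{53559}{2054}\right) + 238832 = \frac{450035353}{2054} + 238832 = \frac{940596281}{2054}$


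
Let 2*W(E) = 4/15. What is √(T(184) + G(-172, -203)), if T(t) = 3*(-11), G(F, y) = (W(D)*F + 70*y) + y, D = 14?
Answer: I*√3255510/15 ≈ 120.29*I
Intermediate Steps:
W(E) = 2/15 (W(E) = (4/15)/2 = (4*(1/15))/2 = (½)*(4/15) = 2/15)
G(F, y) = 71*y + 2*F/15 (G(F, y) = (2*F/15 + 70*y) + y = (70*y + 2*F/15) + y = 71*y + 2*F/15)
T(t) = -33
√(T(184) + G(-172, -203)) = √(-33 + (71*(-203) + (2/15)*(-172))) = √(-33 + (-14413 - 344/15)) = √(-33 - 216539/15) = √(-217034/15) = I*√3255510/15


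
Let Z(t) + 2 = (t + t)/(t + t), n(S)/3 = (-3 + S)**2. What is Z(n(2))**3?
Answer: -1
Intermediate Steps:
n(S) = 3*(-3 + S)**2
Z(t) = -1 (Z(t) = -2 + (t + t)/(t + t) = -2 + (2*t)/((2*t)) = -2 + (2*t)*(1/(2*t)) = -2 + 1 = -1)
Z(n(2))**3 = (-1)**3 = -1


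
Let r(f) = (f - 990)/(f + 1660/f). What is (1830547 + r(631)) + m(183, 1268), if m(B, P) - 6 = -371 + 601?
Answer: 731985263314/399821 ≈ 1.8308e+6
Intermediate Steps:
m(B, P) = 236 (m(B, P) = 6 + (-371 + 601) = 6 + 230 = 236)
r(f) = (-990 + f)/(f + 1660/f)
(1830547 + r(631)) + m(183, 1268) = (1830547 + 631*(-990 + 631)/(1660 + 631**2)) + 236 = (1830547 + 631*(-359)/(1660 + 398161)) + 236 = (1830547 + 631*(-359)/399821) + 236 = (1830547 + 631*(1/399821)*(-359)) + 236 = (1830547 - 226529/399821) + 236 = 731890905558/399821 + 236 = 731985263314/399821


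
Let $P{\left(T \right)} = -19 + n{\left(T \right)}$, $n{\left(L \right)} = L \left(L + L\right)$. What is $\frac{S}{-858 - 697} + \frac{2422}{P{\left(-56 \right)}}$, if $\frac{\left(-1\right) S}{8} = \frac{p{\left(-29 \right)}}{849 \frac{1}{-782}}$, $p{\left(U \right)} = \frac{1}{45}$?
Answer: $\frac{143848934282}{371483070075} \approx 0.38723$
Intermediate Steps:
$p{\left(U \right)} = \frac{1}{45}$
$n{\left(L \right)} = 2 L^{2}$ ($n{\left(L \right)} = L 2 L = 2 L^{2}$)
$S = \frac{6256}{38205}$ ($S = - 8 \frac{1}{45 \frac{849}{-782}} = - 8 \frac{1}{45 \cdot 849 \left(- \frac{1}{782}\right)} = - 8 \frac{1}{45 \left(- \frac{849}{782}\right)} = - 8 \cdot \frac{1}{45} \left(- \frac{782}{849}\right) = \left(-8\right) \left(- \frac{782}{38205}\right) = \frac{6256}{38205} \approx 0.16375$)
$P{\left(T \right)} = -19 + 2 T^{2}$
$\frac{S}{-858 - 697} + \frac{2422}{P{\left(-56 \right)}} = \frac{6256}{38205 \left(-858 - 697\right)} + \frac{2422}{-19 + 2 \left(-56\right)^{2}} = \frac{6256}{38205 \left(-1555\right)} + \frac{2422}{-19 + 2 \cdot 3136} = \frac{6256}{38205} \left(- \frac{1}{1555}\right) + \frac{2422}{-19 + 6272} = - \frac{6256}{59408775} + \frac{2422}{6253} = \frac{143848934282}{371483070075}$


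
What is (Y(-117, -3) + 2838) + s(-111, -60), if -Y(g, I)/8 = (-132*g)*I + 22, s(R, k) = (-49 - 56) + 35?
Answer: 373248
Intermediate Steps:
s(R, k) = -70 (s(R, k) = -105 + 35 = -70)
Y(g, I) = -176 + 1056*I*g (Y(g, I) = -8*((-132*g)*I + 22) = -8*(-132*I*g + 22) = -8*(22 - 132*I*g) = -176 + 1056*I*g)
(Y(-117, -3) + 2838) + s(-111, -60) = ((-176 + 1056*(-3)*(-117)) + 2838) - 70 = ((-176 + 370656) + 2838) - 70 = (370480 + 2838) - 70 = 373318 - 70 = 373248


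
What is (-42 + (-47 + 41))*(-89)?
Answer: 4272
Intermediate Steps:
(-42 + (-47 + 41))*(-89) = (-42 - 6)*(-89) = -48*(-89) = 4272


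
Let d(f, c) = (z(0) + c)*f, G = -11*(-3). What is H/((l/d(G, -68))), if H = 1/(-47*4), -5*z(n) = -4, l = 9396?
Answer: 77/61335 ≈ 0.0012554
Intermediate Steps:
z(n) = ⅘ (z(n) = -⅕*(-4) = ⅘)
G = 33
d(f, c) = f*(⅘ + c) (d(f, c) = (⅘ + c)*f = f*(⅘ + c))
H = -1/188 (H = 1/(-188) = -1/188 ≈ -0.0053191)
H/((l/d(G, -68))) = -1/(188*(9396/(((⅕)*33*(4 + 5*(-68)))))) = -1/(188*(9396/(((⅕)*33*(4 - 340))))) = -1/(188*(9396/(((⅕)*33*(-336))))) = -1/(188*(9396/(-11088/5))) = -1/(188*(9396*(-5/11088))) = -1/(188*(-1305/308)) = -1/188*(-308/1305) = 77/61335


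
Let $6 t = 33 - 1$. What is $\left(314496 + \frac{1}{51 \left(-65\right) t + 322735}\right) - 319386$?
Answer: $- \frac{1491718949}{305055} \approx -4890.0$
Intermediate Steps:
$t = \frac{16}{3}$ ($t = \frac{33 - 1}{6} = \frac{1}{6} \cdot 32 = \frac{16}{3} \approx 5.3333$)
$\left(314496 + \frac{1}{51 \left(-65\right) t + 322735}\right) - 319386 = \left(314496 + \frac{1}{51 \left(-65\right) \frac{16}{3} + 322735}\right) - 319386 = \left(314496 + \frac{1}{\left(-3315\right) \frac{16}{3} + 322735}\right) - 319386 = \left(314496 + \frac{1}{-17680 + 322735}\right) - 319386 = \left(314496 + \frac{1}{305055}\right) - 319386 = \frac{95938577281}{305055} - 319386 = - \frac{1491718949}{305055}$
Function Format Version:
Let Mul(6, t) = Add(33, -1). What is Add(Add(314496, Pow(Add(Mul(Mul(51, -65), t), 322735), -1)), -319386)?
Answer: Rational(-1491718949, 305055) ≈ -4890.0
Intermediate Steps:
t = Rational(16, 3) (t = Mul(Rational(1, 6), Add(33, -1)) = Mul(Rational(1, 6), 32) = Rational(16, 3) ≈ 5.3333)
Add(Add(314496, Pow(Add(Mul(Mul(51, -65), t), 322735), -1)), -319386) = Add(Add(314496, Pow(Add(Mul(Mul(51, -65), Rational(16, 3)), 322735), -1)), -319386) = Add(Add(314496, Pow(Add(Mul(-3315, Rational(16, 3)), 322735), -1)), -319386) = Add(Add(314496, Pow(Add(-17680, 322735), -1)), -319386) = Add(Add(314496, Pow(305055, -1)), -319386) = Add(Add(314496, Rational(1, 305055)), -319386) = Add(Rational(95938577281, 305055), -319386) = Rational(-1491718949, 305055)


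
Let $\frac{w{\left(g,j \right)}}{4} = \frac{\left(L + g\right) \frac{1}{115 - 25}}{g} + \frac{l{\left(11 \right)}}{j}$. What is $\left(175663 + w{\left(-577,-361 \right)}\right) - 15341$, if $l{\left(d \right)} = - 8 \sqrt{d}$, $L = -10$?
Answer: $\frac{4162761904}{25965} + \frac{32 \sqrt{11}}{361} \approx 1.6032 \cdot 10^{5}$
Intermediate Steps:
$w{\left(g,j \right)} = - \frac{32 \sqrt{11}}{j} + \frac{4 \left(- \frac{1}{9} + \frac{g}{90}\right)}{g}$ ($w{\left(g,j \right)} = 4 \left(\frac{\left(-10 + g\right) \frac{1}{115 - 25}}{g} + \frac{\left(-8\right) \sqrt{11}}{j}\right) = 4 \left(\frac{\left(-10 + g\right) \frac{1}{90}}{g} - \frac{8 \sqrt{11}}{j}\right) = 4 \left(\frac{- \frac{1}{9} + \frac{g}{90}}{g} - \frac{8 \sqrt{11}}{j}\right) = - \frac{32 \sqrt{11}}{j} + \frac{4 \left(- \frac{1}{9} + \frac{g}{90}\right)}{g}$)
$\left(175663 + w{\left(-577,-361 \right)}\right) - 15341 = \left(175663 - \left(- \frac{2}{45} - \frac{4}{5193} + \frac{32 \sqrt{11}}{-361}\right)\right) - 15341 = \left(175663 - \left(- \frac{1174}{25965} + 32 \sqrt{11} \left(- \frac{1}{361}\right)\right)\right) - 15341 = \left(175663 + \left(\frac{2}{45} + \frac{4}{5193} + \frac{32 \sqrt{11}}{361}\right)\right) - 15341 = \left(175663 + \left(\frac{1174}{25965} + \frac{32 \sqrt{11}}{361}\right)\right) - 15341 = \left(\frac{4561090969}{25965} + \frac{32 \sqrt{11}}{361}\right) - 15341 = \frac{4162761904}{25965} + \frac{32 \sqrt{11}}{361}$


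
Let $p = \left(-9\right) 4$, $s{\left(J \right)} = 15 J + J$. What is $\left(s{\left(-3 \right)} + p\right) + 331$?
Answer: $247$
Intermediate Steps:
$s{\left(J \right)} = 16 J$
$p = -36$
$\left(s{\left(-3 \right)} + p\right) + 331 = \left(16 \left(-3\right) - 36\right) + 331 = \left(-48 - 36\right) + 331 = -84 + 331 = 247$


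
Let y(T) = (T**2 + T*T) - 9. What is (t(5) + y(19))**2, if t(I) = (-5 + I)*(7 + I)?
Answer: 508369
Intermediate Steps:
y(T) = -9 + 2*T**2 (y(T) = (T**2 + T**2) - 9 = 2*T**2 - 9 = -9 + 2*T**2)
(t(5) + y(19))**2 = ((-35 + 5**2 + 2*5) + (-9 + 2*19**2))**2 = ((-35 + 25 + 10) + (-9 + 2*361))**2 = (0 + (-9 + 722))**2 = (0 + 713)**2 = 713**2 = 508369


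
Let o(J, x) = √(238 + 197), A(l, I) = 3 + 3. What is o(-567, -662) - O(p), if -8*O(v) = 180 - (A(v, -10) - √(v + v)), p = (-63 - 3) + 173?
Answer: 87/4 + √435 + √214/8 ≈ 44.435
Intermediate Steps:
p = 107 (p = -66 + 173 = 107)
A(l, I) = 6
o(J, x) = √435
O(v) = -87/4 - √2*√v/8 (O(v) = -(180 - (6 - √(v + v)))/8 = -(180 - (6 - √(2*v)))/8 = -(180 - (6 - √2*√v))/8 = -(180 + (-6 + √2*√v))/8 = -(174 + √2*√v)/8 = -87/4 - √2*√v/8)
o(-567, -662) - O(p) = √435 - (-87/4 - √2*√107/8) = √435 - (-87/4 - √214/8) = √435 + (87/4 + √214/8) = 87/4 + √435 + √214/8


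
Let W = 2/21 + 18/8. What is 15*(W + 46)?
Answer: 20305/28 ≈ 725.18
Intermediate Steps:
W = 197/84 (W = 2*(1/21) + 18*(⅛) = 2/21 + 9/4 = 197/84 ≈ 2.3452)
15*(W + 46) = 15*(197/84 + 46) = 15*(4061/84) = 20305/28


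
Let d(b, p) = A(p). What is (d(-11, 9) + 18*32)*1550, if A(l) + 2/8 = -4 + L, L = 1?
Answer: 1775525/2 ≈ 8.8776e+5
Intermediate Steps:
A(l) = -13/4 (A(l) = -¼ + (-4 + 1) = -¼ - 3 = -13/4)
d(b, p) = -13/4
(d(-11, 9) + 18*32)*1550 = (-13/4 + 18*32)*1550 = (-13/4 + 576)*1550 = (2291/4)*1550 = 1775525/2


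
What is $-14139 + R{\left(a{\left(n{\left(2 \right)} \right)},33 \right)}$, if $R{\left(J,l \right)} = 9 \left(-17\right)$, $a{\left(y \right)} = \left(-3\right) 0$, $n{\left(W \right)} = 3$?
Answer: $-14292$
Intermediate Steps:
$a{\left(y \right)} = 0$
$R{\left(J,l \right)} = -153$
$-14139 + R{\left(a{\left(n{\left(2 \right)} \right)},33 \right)} = -14139 - 153 = -14292$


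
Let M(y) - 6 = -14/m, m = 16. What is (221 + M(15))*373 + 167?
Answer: 676093/8 ≈ 84512.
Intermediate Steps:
M(y) = 41/8 (M(y) = 6 - 14/16 = 6 - 14*1/16 = 6 - 7/8 = 41/8)
(221 + M(15))*373 + 167 = (221 + 41/8)*373 + 167 = (1809/8)*373 + 167 = 674757/8 + 167 = 676093/8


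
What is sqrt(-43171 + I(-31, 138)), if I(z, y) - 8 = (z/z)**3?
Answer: I*sqrt(43162) ≈ 207.75*I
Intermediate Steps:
I(z, y) = 9 (I(z, y) = 8 + (z/z)**3 = 8 + 1**3 = 8 + 1 = 9)
sqrt(-43171 + I(-31, 138)) = sqrt(-43171 + 9) = sqrt(-43162) = I*sqrt(43162)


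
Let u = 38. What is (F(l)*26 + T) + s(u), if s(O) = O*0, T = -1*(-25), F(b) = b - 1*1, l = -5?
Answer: -131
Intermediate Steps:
F(b) = -1 + b (F(b) = b - 1 = -1 + b)
T = 25
s(O) = 0
(F(l)*26 + T) + s(u) = ((-1 - 5)*26 + 25) + 0 = (-6*26 + 25) + 0 = (-156 + 25) + 0 = -131 + 0 = -131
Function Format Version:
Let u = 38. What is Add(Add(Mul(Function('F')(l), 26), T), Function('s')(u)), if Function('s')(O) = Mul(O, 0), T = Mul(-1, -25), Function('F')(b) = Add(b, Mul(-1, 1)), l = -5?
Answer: -131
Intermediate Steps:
Function('F')(b) = Add(-1, b) (Function('F')(b) = Add(b, -1) = Add(-1, b))
T = 25
Function('s')(O) = 0
Add(Add(Mul(Function('F')(l), 26), T), Function('s')(u)) = Add(Add(Mul(Add(-1, -5), 26), 25), 0) = Add(Add(Mul(-6, 26), 25), 0) = Add(Add(-156, 25), 0) = Add(-131, 0) = -131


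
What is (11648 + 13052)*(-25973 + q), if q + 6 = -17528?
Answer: -1074622900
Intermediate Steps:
q = -17534 (q = -6 - 17528 = -17534)
(11648 + 13052)*(-25973 + q) = (11648 + 13052)*(-25973 - 17534) = 24700*(-43507) = -1074622900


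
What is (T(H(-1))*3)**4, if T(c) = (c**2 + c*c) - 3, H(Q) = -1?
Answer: 81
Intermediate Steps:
T(c) = -3 + 2*c**2 (T(c) = (c**2 + c**2) - 3 = 2*c**2 - 3 = -3 + 2*c**2)
(T(H(-1))*3)**4 = ((-3 + 2*(-1)**2)*3)**4 = ((-3 + 2*1)*3)**4 = ((-3 + 2)*3)**4 = (-1*3)**4 = (-3)**4 = 81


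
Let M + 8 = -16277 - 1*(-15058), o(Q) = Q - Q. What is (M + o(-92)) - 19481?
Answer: -20708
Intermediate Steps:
o(Q) = 0
M = -1227 (M = -8 + (-16277 - 1*(-15058)) = -8 + (-16277 + 15058) = -8 - 1219 = -1227)
(M + o(-92)) - 19481 = (-1227 + 0) - 19481 = -1227 - 19481 = -20708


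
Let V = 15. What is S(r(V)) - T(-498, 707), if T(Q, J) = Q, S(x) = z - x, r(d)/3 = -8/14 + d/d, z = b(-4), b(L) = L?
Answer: 3449/7 ≈ 492.71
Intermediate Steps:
z = -4
r(d) = 9/7 (r(d) = 3*(-8/14 + d/d) = 3*(-8*1/14 + 1) = 3*(-4/7 + 1) = 3*(3/7) = 9/7)
S(x) = -4 - x
S(r(V)) - T(-498, 707) = (-4 - 1*9/7) - 1*(-498) = (-4 - 9/7) + 498 = -37/7 + 498 = 3449/7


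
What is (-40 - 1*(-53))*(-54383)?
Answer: -706979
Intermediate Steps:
(-40 - 1*(-53))*(-54383) = (-40 + 53)*(-54383) = 13*(-54383) = -706979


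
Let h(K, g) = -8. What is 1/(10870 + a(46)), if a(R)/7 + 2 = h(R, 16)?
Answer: 1/10800 ≈ 9.2593e-5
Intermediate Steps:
a(R) = -70 (a(R) = -14 + 7*(-8) = -14 - 56 = -70)
1/(10870 + a(46)) = 1/(10870 - 70) = 1/10800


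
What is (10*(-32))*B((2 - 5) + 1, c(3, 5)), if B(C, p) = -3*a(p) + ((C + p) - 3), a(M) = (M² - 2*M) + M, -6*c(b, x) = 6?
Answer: 3840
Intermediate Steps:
c(b, x) = -1 (c(b, x) = -⅙*6 = -1)
a(M) = M² - M
B(C, p) = -3 + C + p - 3*p*(-1 + p) (B(C, p) = -3*p*(-1 + p) + ((C + p) - 3) = -3*p*(-1 + p) + (-3 + C + p) = -3 + C + p - 3*p*(-1 + p))
(10*(-32))*B((2 - 5) + 1, c(3, 5)) = (10*(-32))*(-3 + ((2 - 5) + 1) - 1 - 3*(-1)*(-1 - 1)) = -320*(-3 + (-3 + 1) - 1 - 3*(-1)*(-2)) = -320*(-3 - 2 - 1 - 6) = -320*(-12) = 3840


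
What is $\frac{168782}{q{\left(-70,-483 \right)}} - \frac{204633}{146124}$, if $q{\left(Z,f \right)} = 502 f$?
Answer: $- \frac{41683303}{19882212} \approx -2.0965$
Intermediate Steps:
$\frac{168782}{q{\left(-70,-483 \right)}} - \frac{204633}{146124} = \frac{168782}{502 \left(-483\right)} - \frac{204633}{146124} = \frac{168782}{-242466} - \frac{689}{492} = 168782 \left(- \frac{1}{242466}\right) - \frac{689}{492} = - \frac{84391}{121233} - \frac{689}{492} = - \frac{41683303}{19882212}$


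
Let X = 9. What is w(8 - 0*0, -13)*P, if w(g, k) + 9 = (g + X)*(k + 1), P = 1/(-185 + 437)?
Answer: -71/84 ≈ -0.84524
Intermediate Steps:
P = 1/252 ≈ 0.0039683
w(g, k) = -9 + (1 + k)*(9 + g) (w(g, k) = -9 + (g + 9)*(k + 1) = -9 + (9 + g)*(1 + k) = -9 + (1 + k)*(9 + g))
w(8 - 0*0, -13)*P = ((8 - 0*0) + 9*(-13) + (8 - 0*0)*(-13))*(1/252) = ((8 - 1*0) - 117 + (8 - 1*0)*(-13))*(1/252) = ((8 + 0) - 117 + (8 + 0)*(-13))*(1/252) = (8 - 117 + 8*(-13))*(1/252) = (8 - 117 - 104)*(1/252) = -213*1/252 = -71/84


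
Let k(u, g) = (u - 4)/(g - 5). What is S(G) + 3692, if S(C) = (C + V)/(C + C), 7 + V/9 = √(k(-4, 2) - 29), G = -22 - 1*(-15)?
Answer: 3697 - 3*I*√237/14 ≈ 3697.0 - 3.2989*I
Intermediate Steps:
k(u, g) = (-4 + u)/(-5 + g)
G = -7 (G = -22 + 15 = -7)
V = -63 + 3*I*√237 (V = -63 + 9*√((-4 - 4)/(-5 + 2) - 29) = -63 + 9*√(-8/(-3) - 29) = -63 + 9*√(-⅓*(-8) - 29) = -63 + 9*√(8/3 - 29) = -63 + 9*√(-79/3) = -63 + 9*(I*√237/3) = -63 + 3*I*√237 ≈ -63.0 + 46.184*I)
S(C) = (-63 + C + 3*I*√237)/(2*C) (S(C) = (C + (-63 + 3*I*√237))/(C + C) = (-63 + C + 3*I*√237)/((2*C)) = (-63 + C + 3*I*√237)*(1/(2*C)) = (-63 + C + 3*I*√237)/(2*C))
S(G) + 3692 = (½)*(-63 - 7 + 3*I*√237)/(-7) + 3692 = (½)*(-⅐)*(-70 + 3*I*√237) + 3692 = (5 - 3*I*√237/14) + 3692 = 3697 - 3*I*√237/14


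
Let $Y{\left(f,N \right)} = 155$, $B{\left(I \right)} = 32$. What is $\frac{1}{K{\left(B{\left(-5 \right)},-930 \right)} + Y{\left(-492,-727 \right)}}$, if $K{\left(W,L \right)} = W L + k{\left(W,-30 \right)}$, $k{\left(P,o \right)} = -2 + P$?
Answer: $- \frac{1}{29575} \approx -3.3812 \cdot 10^{-5}$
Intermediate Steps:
$K{\left(W,L \right)} = -2 + W + L W$ ($K{\left(W,L \right)} = W L + \left(-2 + W\right) = L W + \left(-2 + W\right) = -2 + W + L W$)
$\frac{1}{K{\left(B{\left(-5 \right)},-930 \right)} + Y{\left(-492,-727 \right)}} = \frac{1}{\left(-2 + 32 - 29760\right) + 155} = \frac{1}{-29730 + 155} = \frac{1}{-29575} = - \frac{1}{29575}$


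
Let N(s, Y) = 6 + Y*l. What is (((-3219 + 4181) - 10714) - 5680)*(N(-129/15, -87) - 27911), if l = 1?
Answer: 431972544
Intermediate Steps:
N(s, Y) = 6 + Y (N(s, Y) = 6 + Y*1 = 6 + Y)
(((-3219 + 4181) - 10714) - 5680)*(N(-129/15, -87) - 27911) = (((-3219 + 4181) - 10714) - 5680)*((6 - 87) - 27911) = ((962 - 10714) - 5680)*(-81 - 27911) = (-9752 - 5680)*(-27992) = -15432*(-27992) = 431972544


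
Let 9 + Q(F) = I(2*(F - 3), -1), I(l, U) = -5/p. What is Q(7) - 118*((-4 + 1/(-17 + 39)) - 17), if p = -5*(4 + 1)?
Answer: 135511/55 ≈ 2463.8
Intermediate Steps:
p = -25 (p = -5*5 = -25)
I(l, U) = 1/5 (I(l, U) = -5/(-25) = -5*(-1/25) = 1/5)
Q(F) = -44/5 (Q(F) = -9 + 1/5 = -44/5)
Q(7) - 118*((-4 + 1/(-17 + 39)) - 17) = -44/5 - 118*((-4 + 1/(-17 + 39)) - 17) = -44/5 - 118*((-4 + 1/22) - 17) = -44/5 - 118*(-87/22 - 17) = -44/5 - 118*(-461/22) = -44/5 + 27199/11 = 135511/55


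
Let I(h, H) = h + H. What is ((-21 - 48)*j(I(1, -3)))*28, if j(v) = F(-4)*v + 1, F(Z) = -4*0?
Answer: -1932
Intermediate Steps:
F(Z) = 0
I(h, H) = H + h
j(v) = 1 (j(v) = 0*v + 1 = 0 + 1 = 1)
((-21 - 48)*j(I(1, -3)))*28 = ((-21 - 48)*1)*28 = -69*1*28 = -69*28 = -1932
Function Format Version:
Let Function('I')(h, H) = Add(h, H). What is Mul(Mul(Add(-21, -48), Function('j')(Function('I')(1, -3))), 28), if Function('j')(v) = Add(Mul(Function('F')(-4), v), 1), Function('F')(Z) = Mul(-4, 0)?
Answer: -1932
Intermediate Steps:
Function('F')(Z) = 0
Function('I')(h, H) = Add(H, h)
Function('j')(v) = 1 (Function('j')(v) = Add(Mul(0, v), 1) = Add(0, 1) = 1)
Mul(Mul(Add(-21, -48), Function('j')(Function('I')(1, -3))), 28) = Mul(Mul(Add(-21, -48), 1), 28) = Mul(Mul(-69, 1), 28) = Mul(-69, 28) = -1932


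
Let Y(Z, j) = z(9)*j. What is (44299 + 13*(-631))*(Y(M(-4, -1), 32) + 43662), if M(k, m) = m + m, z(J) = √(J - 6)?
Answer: 1576023552 + 1155072*√3 ≈ 1.5780e+9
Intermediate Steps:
z(J) = √(-6 + J)
M(k, m) = 2*m
Y(Z, j) = j*√3 (Y(Z, j) = √(-6 + 9)*j = √3*j = j*√3)
(44299 + 13*(-631))*(Y(M(-4, -1), 32) + 43662) = (44299 + 13*(-631))*(32*√3 + 43662) = (44299 - 8203)*(43662 + 32*√3) = 36096*(43662 + 32*√3) = 1576023552 + 1155072*√3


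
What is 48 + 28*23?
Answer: 692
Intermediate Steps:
48 + 28*23 = 48 + 644 = 692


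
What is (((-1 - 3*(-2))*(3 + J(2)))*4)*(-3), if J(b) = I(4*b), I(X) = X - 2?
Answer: -540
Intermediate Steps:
I(X) = -2 + X
J(b) = -2 + 4*b
(((-1 - 3*(-2))*(3 + J(2)))*4)*(-3) = (((-1 - 3*(-2))*(3 + (-2 + 4*2)))*4)*(-3) = (((-1 + 6)*(3 + (-2 + 8)))*4)*(-3) = ((5*(3 + 6))*4)*(-3) = ((5*9)*4)*(-3) = (45*4)*(-3) = 180*(-3) = -540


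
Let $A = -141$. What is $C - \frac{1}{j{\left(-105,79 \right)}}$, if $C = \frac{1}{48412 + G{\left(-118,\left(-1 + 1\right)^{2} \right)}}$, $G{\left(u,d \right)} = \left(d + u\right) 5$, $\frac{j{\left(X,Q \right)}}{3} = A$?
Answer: $\frac{48245}{20228706} \approx 0.002385$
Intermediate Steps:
$j{\left(X,Q \right)} = -423$ ($j{\left(X,Q \right)} = 3 \left(-141\right) = -423$)
$G{\left(u,d \right)} = 5 d + 5 u$
$C = \frac{1}{47822}$ ($C = \frac{1}{48412 + \left(5 \left(-1 + 1\right)^{2} + 5 \left(-118\right)\right)} = \frac{1}{48412 - \left(590 - 5 \cdot 0^{2}\right)} = \frac{1}{48412 + \left(5 \cdot 0 - 590\right)} = \frac{1}{48412 + \left(0 - 590\right)} = \frac{1}{48412 - 590} = \frac{1}{47822} \approx 2.0911 \cdot 10^{-5}$)
$C - \frac{1}{j{\left(-105,79 \right)}} = \frac{1}{47822} - \frac{1}{-423} = \frac{1}{47822} - - \frac{1}{423} = \frac{1}{47822} + \frac{1}{423} = \frac{48245}{20228706}$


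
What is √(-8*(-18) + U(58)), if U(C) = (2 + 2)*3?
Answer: 2*√39 ≈ 12.490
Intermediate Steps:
U(C) = 12 (U(C) = 4*3 = 12)
√(-8*(-18) + U(58)) = √(-8*(-18) + 12) = √(144 + 12) = √156 = 2*√39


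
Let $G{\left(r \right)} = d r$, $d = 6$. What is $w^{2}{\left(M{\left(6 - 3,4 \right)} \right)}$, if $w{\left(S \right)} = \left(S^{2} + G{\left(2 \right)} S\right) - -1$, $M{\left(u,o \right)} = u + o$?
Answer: $17956$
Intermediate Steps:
$G{\left(r \right)} = 6 r$
$M{\left(u,o \right)} = o + u$
$w{\left(S \right)} = 1 + S^{2} + 12 S$ ($w{\left(S \right)} = \left(S^{2} + 6 \cdot 2 S\right) - -1 = \left(S^{2} + 12 S\right) + \left(-2 + 3\right) = \left(S^{2} + 12 S\right) + 1 = 1 + S^{2} + 12 S$)
$w^{2}{\left(M{\left(6 - 3,4 \right)} \right)} = \left(1 + \left(4 + \left(6 - 3\right)\right)^{2} + 12 \left(4 + \left(6 - 3\right)\right)\right)^{2} = \left(1 + \left(4 + 3\right)^{2} + 12 \left(4 + 3\right)\right)^{2} = \left(1 + 7^{2} + 12 \cdot 7\right)^{2} = \left(1 + 49 + 84\right)^{2} = 134^{2} = 17956$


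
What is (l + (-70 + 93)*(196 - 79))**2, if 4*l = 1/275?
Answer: 8762197930201/1210000 ≈ 7.2415e+6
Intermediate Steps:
l = 1/1100 (l = (1/4)/275 = (1/4)*(1/275) = 1/1100 ≈ 0.00090909)
(l + (-70 + 93)*(196 - 79))**2 = (1/1100 + (-70 + 93)*(196 - 79))**2 = (1/1100 + 23*117)**2 = (1/1100 + 2691)**2 = (2960101/1100)**2 = 8762197930201/1210000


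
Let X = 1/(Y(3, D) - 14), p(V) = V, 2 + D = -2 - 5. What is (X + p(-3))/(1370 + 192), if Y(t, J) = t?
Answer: -17/8591 ≈ -0.0019788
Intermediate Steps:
D = -9 (D = -2 + (-2 - 5) = -2 - 7 = -9)
X = -1/11 (X = 1/(3 - 14) = 1/(-11) = -1/11 ≈ -0.090909)
(X + p(-3))/(1370 + 192) = (-1/11 - 3)/(1370 + 192) = -34/11/1562 = -34/11*1/1562 = -17/8591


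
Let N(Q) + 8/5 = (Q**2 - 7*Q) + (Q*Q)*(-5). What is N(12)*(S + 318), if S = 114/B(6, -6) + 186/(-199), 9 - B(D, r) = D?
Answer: -233736664/995 ≈ -2.3491e+5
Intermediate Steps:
B(D, r) = 9 - D
S = 7376/199 (S = 114/(9 - 1*6) + 186/(-199) = 114/(9 - 6) + 186*(-1/199) = 114/3 - 186/199 = 114*(1/3) - 186/199 = 38 - 186/199 = 7376/199 ≈ 37.065)
N(Q) = -8/5 - 7*Q - 4*Q**2 (N(Q) = -8/5 + ((Q**2 - 7*Q) + (Q*Q)*(-5)) = -8/5 + ((Q**2 - 7*Q) + Q**2*(-5)) = -8/5 + ((Q**2 - 7*Q) - 5*Q**2) = -8/5 + (-7*Q - 4*Q**2) = -8/5 - 7*Q - 4*Q**2)
N(12)*(S + 318) = (-8/5 - 7*12 - 4*12**2)*(7376/199 + 318) = (-8/5 - 84 - 4*144)*(70658/199) = (-8/5 - 84 - 576)*(70658/199) = -3308/5*70658/199 = -233736664/995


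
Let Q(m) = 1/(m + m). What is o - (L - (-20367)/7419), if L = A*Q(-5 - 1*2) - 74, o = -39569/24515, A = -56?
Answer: 3979505178/60625595 ≈ 65.641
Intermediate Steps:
o = -39569/24515 (o = -39569*1/24515 = -39569/24515 ≈ -1.6141)
Q(m) = 1/(2*m)
L = -70 (L = -28/(-5 - 1*2) - 74 = -28/(-5 - 2) - 74 = -28/(-7) - 74 = -28*(-1)/7 - 74 = -56*(-1/14) - 74 = 4 - 74 = -70)
o - (L - (-20367)/7419) = -39569/24515 - (-70 - (-20367)/7419) = -39569/24515 - (-70 - 1*(-6789/2473)) = -39569/24515 - (-70 + 6789/2473) = -39569/24515 - 1*(-166321/2473) = -39569/24515 + 166321/2473 = 3979505178/60625595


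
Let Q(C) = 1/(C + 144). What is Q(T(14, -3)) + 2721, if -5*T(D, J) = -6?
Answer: 1975451/726 ≈ 2721.0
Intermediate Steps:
T(D, J) = 6/5 (T(D, J) = -1/5*(-6) = 6/5)
Q(C) = 1/(144 + C)
Q(T(14, -3)) + 2721 = 1/(144 + 6/5) + 2721 = 1/(726/5) + 2721 = 5/726 + 2721 = 1975451/726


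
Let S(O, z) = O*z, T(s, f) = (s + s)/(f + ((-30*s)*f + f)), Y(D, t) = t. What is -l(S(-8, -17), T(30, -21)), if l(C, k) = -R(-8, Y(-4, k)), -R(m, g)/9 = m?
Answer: 72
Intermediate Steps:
T(s, f) = 2*s/(2*f - 30*f*s) (T(s, f) = (2*s)/(f + (-30*f*s + f)) = (2*s)/(f + (f - 30*f*s)) = (2*s)/(2*f - 30*f*s) = 2*s/(2*f - 30*f*s))
R(m, g) = -9*m
l(C, k) = -72 (l(C, k) = -(-9)*(-8) = -1*72 = -72)
-l(S(-8, -17), T(30, -21)) = -1*(-72) = 72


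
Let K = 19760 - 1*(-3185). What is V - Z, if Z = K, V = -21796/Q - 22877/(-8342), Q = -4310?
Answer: -412342283399/17977010 ≈ -22937.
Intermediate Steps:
K = 22945 (K = 19760 + 3185 = 22945)
V = 140211051/17977010 (V = -21796/(-4310) - 22877/(-8342) = -21796*(-1/4310) - 22877*(-1/8342) = 10898/2155 + 22877/8342 = 140211051/17977010 ≈ 7.7995)
Z = 22945
V - Z = 140211051/17977010 - 1*22945 = 140211051/17977010 - 22945 = -412342283399/17977010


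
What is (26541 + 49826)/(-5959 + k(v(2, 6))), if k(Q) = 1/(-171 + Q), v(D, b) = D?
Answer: -12906023/1007072 ≈ -12.815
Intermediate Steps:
(26541 + 49826)/(-5959 + k(v(2, 6))) = (26541 + 49826)/(-5959 + 1/(-171 + 2)) = 76367/(-5959 + 1/(-169)) = 76367/(-5959 - 1/169) = 76367/(-1007072/169) = 76367*(-169/1007072) = -12906023/1007072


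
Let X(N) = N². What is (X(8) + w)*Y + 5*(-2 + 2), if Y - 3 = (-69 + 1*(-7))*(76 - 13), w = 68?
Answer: -631620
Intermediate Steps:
Y = -4785 (Y = 3 + (-69 + 1*(-7))*(76 - 13) = 3 + (-69 - 7)*63 = 3 - 76*63 = 3 - 4788 = -4785)
(X(8) + w)*Y + 5*(-2 + 2) = (8² + 68)*(-4785) + 5*(-2 + 2) = (64 + 68)*(-4785) + 5*0 = 132*(-4785) + 0 = -631620 + 0 = -631620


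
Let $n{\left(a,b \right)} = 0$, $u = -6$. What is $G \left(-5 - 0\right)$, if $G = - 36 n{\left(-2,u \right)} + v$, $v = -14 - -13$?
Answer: $5$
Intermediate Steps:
$v = -1$ ($v = -14 + 13 = -1$)
$G = -1$ ($G = \left(-36\right) 0 - 1 = 0 - 1 = -1$)
$G \left(-5 - 0\right) = - (-5 - 0) = - (-5 + 0) = \left(-1\right) \left(-5\right) = 5$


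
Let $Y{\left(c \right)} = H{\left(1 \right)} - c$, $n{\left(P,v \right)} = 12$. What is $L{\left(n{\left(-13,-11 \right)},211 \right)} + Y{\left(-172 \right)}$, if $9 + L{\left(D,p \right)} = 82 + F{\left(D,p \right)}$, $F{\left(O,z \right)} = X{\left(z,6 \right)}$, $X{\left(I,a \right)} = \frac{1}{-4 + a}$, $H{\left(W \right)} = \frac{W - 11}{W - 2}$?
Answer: $\frac{511}{2} \approx 255.5$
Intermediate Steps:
$H{\left(W \right)} = \frac{-11 + W}{-2 + W}$
$F{\left(O,z \right)} = \frac{1}{2}$ ($F{\left(O,z \right)} = \frac{1}{-4 + 6} = \frac{1}{2}$)
$L{\left(D,p \right)} = \frac{147}{2}$ ($L{\left(D,p \right)} = -9 + \left(82 + \frac{1}{2}\right) = -9 + \frac{165}{2} = \frac{147}{2}$)
$Y{\left(c \right)} = 10 - c$ ($Y{\left(c \right)} = \frac{-11 + 1}{-2 + 1} - c = \frac{1}{-1} \left(-10\right) - c = \left(-1\right) \left(-10\right) - c = 10 - c$)
$L{\left(n{\left(-13,-11 \right)},211 \right)} + Y{\left(-172 \right)} = \frac{147}{2} + \left(10 - -172\right) = \frac{147}{2} + \left(10 + 172\right) = \frac{147}{2} + 182 = \frac{511}{2}$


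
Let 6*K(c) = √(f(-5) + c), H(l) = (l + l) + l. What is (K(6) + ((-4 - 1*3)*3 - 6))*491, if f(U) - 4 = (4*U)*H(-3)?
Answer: -13257 + 491*√190/6 ≈ -12129.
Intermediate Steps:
H(l) = 3*l (H(l) = 2*l + l = 3*l)
f(U) = 4 - 36*U (f(U) = 4 + (4*U)*(3*(-3)) = 4 + (4*U)*(-9) = 4 - 36*U)
K(c) = √(184 + c)/6 (K(c) = √((4 - 36*(-5)) + c)/6 = √((4 + 180) + c)/6 = √(184 + c)/6)
(K(6) + ((-4 - 1*3)*3 - 6))*491 = (√(184 + 6)/6 + ((-4 - 1*3)*3 - 6))*491 = (√190/6 + ((-4 - 3)*3 - 6))*491 = (√190/6 + (-7*3 - 6))*491 = (√190/6 + (-21 - 6))*491 = (√190/6 - 27)*491 = (-27 + √190/6)*491 = -13257 + 491*√190/6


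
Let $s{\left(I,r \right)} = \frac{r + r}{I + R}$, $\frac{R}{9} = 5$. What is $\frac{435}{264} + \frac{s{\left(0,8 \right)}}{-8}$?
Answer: $\frac{6349}{3960} \approx 1.6033$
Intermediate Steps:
$R = 45$ ($R = 9 \cdot 5 = 45$)
$s{\left(I,r \right)} = \frac{2 r}{45 + I}$ ($s{\left(I,r \right)} = \frac{r + r}{I + 45} = \frac{2 r}{45 + I}$)
$\frac{435}{264} + \frac{s{\left(0,8 \right)}}{-8} = \frac{435}{264} + \frac{2 \cdot 8 \frac{1}{45 + 0}}{-8} = 435 \cdot \frac{1}{264} + 2 \cdot 8 \cdot \frac{1}{45} \left(- \frac{1}{8}\right) = \frac{145}{88} + 2 \cdot 8 \cdot \frac{1}{45} \left(- \frac{1}{8}\right) = \frac{145}{88} + \frac{16}{45} \left(- \frac{1}{8}\right) = \frac{145}{88} - \frac{2}{45} = \frac{6349}{3960}$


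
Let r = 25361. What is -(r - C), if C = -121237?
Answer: -146598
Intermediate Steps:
-(r - C) = -(25361 - 1*(-121237)) = -(25361 + 121237) = -1*146598 = -146598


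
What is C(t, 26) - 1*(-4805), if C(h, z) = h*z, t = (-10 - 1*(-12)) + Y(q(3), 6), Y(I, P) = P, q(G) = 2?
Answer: 5013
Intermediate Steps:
t = 8 (t = (-10 - 1*(-12)) + 6 = (-10 + 12) + 6 = 2 + 6 = 8)
C(t, 26) - 1*(-4805) = 8*26 - 1*(-4805) = 208 + 4805 = 5013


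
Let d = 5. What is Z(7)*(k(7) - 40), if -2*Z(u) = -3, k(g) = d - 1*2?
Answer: -111/2 ≈ -55.500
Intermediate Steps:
k(g) = 3 (k(g) = 5 - 1*2 = 5 - 2 = 3)
Z(u) = 3/2 (Z(u) = -½*(-3) = 3/2)
Z(7)*(k(7) - 40) = 3*(3 - 40)/2 = (3/2)*(-37) = -111/2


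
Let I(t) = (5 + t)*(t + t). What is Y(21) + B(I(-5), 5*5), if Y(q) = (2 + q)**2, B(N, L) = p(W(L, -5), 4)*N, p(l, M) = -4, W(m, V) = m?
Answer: 529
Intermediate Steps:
I(t) = 2*t*(5 + t) (I(t) = (5 + t)*(2*t) = 2*t*(5 + t))
B(N, L) = -4*N
Y(21) + B(I(-5), 5*5) = (2 + 21)**2 - 8*(-5)*(5 - 5) = 23**2 - 8*(-5)*0 = 529 - 4*0 = 529 + 0 = 529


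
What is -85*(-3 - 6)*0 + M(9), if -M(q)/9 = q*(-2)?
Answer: 162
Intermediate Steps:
M(q) = 18*q (M(q) = -9*q*(-2) = -(-18)*q = 18*q)
-85*(-3 - 6)*0 + M(9) = -85*(-3 - 6)*0 + 18*9 = -(-765)*0 + 162 = -85*0 + 162 = 0 + 162 = 162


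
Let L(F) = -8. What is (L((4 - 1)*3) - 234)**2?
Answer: 58564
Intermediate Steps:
(L((4 - 1)*3) - 234)**2 = (-8 - 234)**2 = (-242)**2 = 58564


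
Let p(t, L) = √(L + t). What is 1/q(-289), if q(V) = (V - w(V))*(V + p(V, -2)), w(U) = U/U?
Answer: I/(290*(√291 + 289*I)) ≈ 1.189e-5 + 7.0185e-7*I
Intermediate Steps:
w(U) = 1
q(V) = (-1 + V)*(V + √(-2 + V)) (q(V) = (V - 1*1)*(V + √(-2 + V)) = (V - 1)*(V + √(-2 + V)) = (-1 + V)*(V + √(-2 + V)))
1/q(-289) = 1/((-289)² - 1*(-289) - √(-2 - 289) - 289*√(-2 - 289)) = 1/(83521 + 289 - √(-291) - 289*I*√291) = 1/(83521 + 289 - I*√291 - 289*I*√291) = 1/(83810 - 290*I*√291)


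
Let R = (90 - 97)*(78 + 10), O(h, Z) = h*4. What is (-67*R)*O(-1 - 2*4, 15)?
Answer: -1485792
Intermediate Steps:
O(h, Z) = 4*h
R = -616 (R = -7*88 = -616)
(-67*R)*O(-1 - 2*4, 15) = (-67*(-616))*(4*(-1 - 2*4)) = 41272*(4*(-1 - 8)) = 41272*(4*(-9)) = 41272*(-36) = -1485792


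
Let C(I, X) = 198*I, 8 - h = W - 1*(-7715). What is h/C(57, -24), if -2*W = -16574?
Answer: -727/513 ≈ -1.4172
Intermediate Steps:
W = 8287 (W = -1/2*(-16574) = 8287)
h = -15994 (h = 8 - (8287 - 1*(-7715)) = 8 - (8287 + 7715) = 8 - 1*16002 = 8 - 16002 = -15994)
h/C(57, -24) = -15994/(198*57) = -15994/11286 = -15994*1/11286 = -727/513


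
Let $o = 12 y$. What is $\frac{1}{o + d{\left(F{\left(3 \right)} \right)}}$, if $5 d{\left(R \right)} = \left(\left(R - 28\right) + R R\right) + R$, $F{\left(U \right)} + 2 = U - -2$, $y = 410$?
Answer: $\frac{5}{24587} \approx 0.00020336$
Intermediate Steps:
$F{\left(U \right)} = U$ ($F{\left(U \right)} = -2 + \left(U - -2\right) = -2 + \left(U + 2\right) = -2 + \left(2 + U\right) = U$)
$d{\left(R \right)} = - \frac{28}{5} + \frac{R^{2}}{5} + \frac{2 R}{5}$ ($d{\left(R \right)} = \frac{\left(\left(R - 28\right) + R R\right) + R}{5} = \frac{\left(\left(-28 + R\right) + R^{2}\right) + R}{5} = \frac{\left(-28 + R + R^{2}\right) + R}{5} = \frac{-28 + R^{2} + 2 R}{5} = - \frac{28}{5} + \frac{R^{2}}{5} + \frac{2 R}{5}$)
$o = 4920$ ($o = 12 \cdot 410 = 4920$)
$\frac{1}{o + d{\left(F{\left(3 \right)} \right)}} = \frac{1}{4920 + \left(- \frac{28}{5} + \frac{3^{2}}{5} + \frac{2}{5} \cdot 3\right)} = \frac{1}{4920 + \left(- \frac{28}{5} + \frac{1}{5} \cdot 9 + \frac{6}{5}\right)} = \frac{1}{4920 + \left(- \frac{28}{5} + \frac{9}{5} + \frac{6}{5}\right)} = \frac{1}{4920 - \frac{13}{5}} = \frac{1}{\frac{24587}{5}} = \frac{5}{24587}$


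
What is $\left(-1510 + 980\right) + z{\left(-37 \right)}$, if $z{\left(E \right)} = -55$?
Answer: $-585$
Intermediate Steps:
$\left(-1510 + 980\right) + z{\left(-37 \right)} = \left(-1510 + 980\right) - 55 = -530 - 55 = -585$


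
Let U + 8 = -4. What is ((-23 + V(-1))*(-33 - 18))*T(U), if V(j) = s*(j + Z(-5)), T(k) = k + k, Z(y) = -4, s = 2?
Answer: -40392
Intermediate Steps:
U = -12 (U = -8 - 4 = -12)
T(k) = 2*k
V(j) = -8 + 2*j (V(j) = 2*(j - 4) = 2*(-4 + j) = -8 + 2*j)
((-23 + V(-1))*(-33 - 18))*T(U) = ((-23 + (-8 + 2*(-1)))*(-33 - 18))*(2*(-12)) = ((-23 + (-8 - 2))*(-51))*(-24) = ((-23 - 10)*(-51))*(-24) = -33*(-51)*(-24) = 1683*(-24) = -40392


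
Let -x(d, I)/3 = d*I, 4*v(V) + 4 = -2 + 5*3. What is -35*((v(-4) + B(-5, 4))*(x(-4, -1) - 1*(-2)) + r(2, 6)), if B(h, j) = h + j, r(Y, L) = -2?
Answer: 1015/2 ≈ 507.50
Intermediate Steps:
v(V) = 9/4 (v(V) = -1 + (-2 + 5*3)/4 = -1 + (-2 + 15)/4 = -1 + (¼)*13 = -1 + 13/4 = 9/4)
x(d, I) = -3*I*d (x(d, I) = -3*d*I = -3*I*d)
-35*((v(-4) + B(-5, 4))*(x(-4, -1) - 1*(-2)) + r(2, 6)) = -35*((9/4 + (-5 + 4))*(-3*(-1)*(-4) - 1*(-2)) - 2) = -35*((9/4 - 1)*(-12 + 2) - 2) = -35*((5/4)*(-10) - 2) = -35*(-25/2 - 2) = -35*(-29/2) = 1015/2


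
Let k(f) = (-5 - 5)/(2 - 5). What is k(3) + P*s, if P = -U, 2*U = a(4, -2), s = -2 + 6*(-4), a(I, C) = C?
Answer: -68/3 ≈ -22.667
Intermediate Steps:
s = -26 (s = -2 - 24 = -26)
U = -1 (U = (½)*(-2) = -1)
k(f) = 10/3 (k(f) = -10/(-3) = -10*(-⅓) = 10/3)
P = 1 (P = -1*(-1) = 1)
k(3) + P*s = 10/3 + 1*(-26) = 10/3 - 26 = -68/3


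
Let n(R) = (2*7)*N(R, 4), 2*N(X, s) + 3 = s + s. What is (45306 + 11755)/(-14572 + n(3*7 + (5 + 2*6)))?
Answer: -57061/14537 ≈ -3.9252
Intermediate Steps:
N(X, s) = -3/2 + s (N(X, s) = -3/2 + (s + s)/2 = -3/2 + (2*s)/2 = -3/2 + s)
n(R) = 35 (n(R) = (2*7)*(-3/2 + 4) = 14*(5/2) = 35)
(45306 + 11755)/(-14572 + n(3*7 + (5 + 2*6))) = (45306 + 11755)/(-14572 + 35) = 57061/(-14537) = 57061*(-1/14537) = -57061/14537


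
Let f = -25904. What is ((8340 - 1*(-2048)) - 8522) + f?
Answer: -24038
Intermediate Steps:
((8340 - 1*(-2048)) - 8522) + f = ((8340 - 1*(-2048)) - 8522) - 25904 = ((8340 + 2048) - 8522) - 25904 = (10388 - 8522) - 25904 = 1866 - 25904 = -24038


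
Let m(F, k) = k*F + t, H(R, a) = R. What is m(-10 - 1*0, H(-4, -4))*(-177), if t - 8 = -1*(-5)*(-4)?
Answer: -4956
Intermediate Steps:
t = -12 (t = 8 - 1*(-5)*(-4) = 8 + 5*(-4) = 8 - 20 = -12)
m(F, k) = -12 + F*k (m(F, k) = k*F - 12 = F*k - 12 = -12 + F*k)
m(-10 - 1*0, H(-4, -4))*(-177) = (-12 + (-10 - 1*0)*(-4))*(-177) = (-12 + (-10 + 0)*(-4))*(-177) = (-12 - 10*(-4))*(-177) = (-12 + 40)*(-177) = 28*(-177) = -4956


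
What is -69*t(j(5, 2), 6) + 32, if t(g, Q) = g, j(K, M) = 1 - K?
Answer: 308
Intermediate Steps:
-69*t(j(5, 2), 6) + 32 = -69*(1 - 1*5) + 32 = -69*(1 - 5) + 32 = -69*(-4) + 32 = 276 + 32 = 308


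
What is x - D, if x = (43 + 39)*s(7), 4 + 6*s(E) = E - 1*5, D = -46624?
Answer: 139790/3 ≈ 46597.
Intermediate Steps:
s(E) = -3/2 + E/6 (s(E) = -2/3 + (E - 1*5)/6 = -2/3 + (E - 5)/6 = -2/3 + (-5 + E)/6 = -2/3 + (-5/6 + E/6) = -3/2 + E/6)
x = -82/3 (x = (43 + 39)*(-3/2 + (1/6)*7) = 82*(-3/2 + 7/6) = 82*(-1/3) = -82/3 ≈ -27.333)
x - D = -82/3 - 1*(-46624) = -82/3 + 46624 = 139790/3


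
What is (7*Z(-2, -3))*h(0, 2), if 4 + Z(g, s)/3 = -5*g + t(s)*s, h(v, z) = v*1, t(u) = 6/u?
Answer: 0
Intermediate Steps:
h(v, z) = v
Z(g, s) = 6 - 15*g (Z(g, s) = -12 + 3*(-5*g + (6/s)*s) = -12 + 3*(-5*g + 6) = -12 + 3*(6 - 5*g) = -12 + (18 - 15*g) = 6 - 15*g)
(7*Z(-2, -3))*h(0, 2) = (7*(6 - 15*(-2)))*0 = (7*(6 + 30))*0 = (7*36)*0 = 252*0 = 0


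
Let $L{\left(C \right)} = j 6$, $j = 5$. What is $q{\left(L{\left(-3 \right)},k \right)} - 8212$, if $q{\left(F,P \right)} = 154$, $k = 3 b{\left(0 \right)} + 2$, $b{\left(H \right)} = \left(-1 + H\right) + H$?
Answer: $-8058$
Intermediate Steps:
$b{\left(H \right)} = -1 + 2 H$
$k = -1$ ($k = 3 \left(-1 + 2 \cdot 0\right) + 2 = 3 \left(-1 + 0\right) + 2 = 3 \left(-1\right) + 2 = -3 + 2 = -1$)
$L{\left(C \right)} = 30$ ($L{\left(C \right)} = 5 \cdot 6 = 30$)
$q{\left(L{\left(-3 \right)},k \right)} - 8212 = 154 - 8212 = -8058$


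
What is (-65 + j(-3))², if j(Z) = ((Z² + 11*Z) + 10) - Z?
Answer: 5776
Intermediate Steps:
j(Z) = 10 + Z² + 10*Z (j(Z) = (10 + Z² + 11*Z) - Z = 10 + Z² + 10*Z)
(-65 + j(-3))² = (-65 + (10 + (-3)² + 10*(-3)))² = (-65 + (10 + 9 - 30))² = (-65 - 11)² = (-76)² = 5776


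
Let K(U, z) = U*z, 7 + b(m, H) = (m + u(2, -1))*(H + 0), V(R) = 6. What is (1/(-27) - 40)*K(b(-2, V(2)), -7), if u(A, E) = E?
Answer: -189175/27 ≈ -7006.5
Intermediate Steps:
b(m, H) = -7 + H*(-1 + m) (b(m, H) = -7 + (m - 1)*(H + 0) = -7 + (-1 + m)*H = -7 + H*(-1 + m))
(1/(-27) - 40)*K(b(-2, V(2)), -7) = (1/(-27) - 40)*((-7 - 1*6 + 6*(-2))*(-7)) = (-1/27 - 40)*((-7 - 6 - 12)*(-7)) = -(-27025)*(-7)/27 = -1081/27*175 = -189175/27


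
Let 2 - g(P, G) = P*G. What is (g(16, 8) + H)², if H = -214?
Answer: 115600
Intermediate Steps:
g(P, G) = 2 - G*P (g(P, G) = 2 - P*G = 2 - G*P)
(g(16, 8) + H)² = ((2 - 1*8*16) - 214)² = ((2 - 128) - 214)² = (-126 - 214)² = (-340)² = 115600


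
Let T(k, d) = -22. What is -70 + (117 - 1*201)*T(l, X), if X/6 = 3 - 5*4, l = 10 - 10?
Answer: 1778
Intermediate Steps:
l = 0
X = -102 (X = 6*(3 - 5*4) = 6*(3 - 20) = 6*(-17) = -102)
-70 + (117 - 1*201)*T(l, X) = -70 + (117 - 1*201)*(-22) = -70 + (117 - 201)*(-22) = -70 - 84*(-22) = -70 + 1848 = 1778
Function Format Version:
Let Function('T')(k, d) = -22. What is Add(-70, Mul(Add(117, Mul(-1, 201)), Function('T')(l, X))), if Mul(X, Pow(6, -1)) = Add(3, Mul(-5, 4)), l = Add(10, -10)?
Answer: 1778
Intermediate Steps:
l = 0
X = -102 (X = Mul(6, Add(3, Mul(-5, 4))) = Mul(6, Add(3, -20)) = Mul(6, -17) = -102)
Add(-70, Mul(Add(117, Mul(-1, 201)), Function('T')(l, X))) = Add(-70, Mul(Add(117, Mul(-1, 201)), -22)) = Add(-70, Mul(Add(117, -201), -22)) = Add(-70, Mul(-84, -22)) = Add(-70, 1848) = 1778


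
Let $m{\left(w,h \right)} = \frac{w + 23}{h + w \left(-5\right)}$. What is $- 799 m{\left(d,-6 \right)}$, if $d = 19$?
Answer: $\frac{33558}{101} \approx 332.26$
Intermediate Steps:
$m{\left(w,h \right)} = \frac{23 + w}{h - 5 w}$
$- 799 m{\left(d,-6 \right)} = - 799 \frac{23 + 19}{-6 - 95} = - 799 \frac{1}{-6 - 95} \cdot 42 = - 799 \frac{1}{-101} \cdot 42 = - 799 \left(\left(- \frac{1}{101}\right) 42\right) = \left(-799\right) \left(- \frac{42}{101}\right) = \frac{33558}{101}$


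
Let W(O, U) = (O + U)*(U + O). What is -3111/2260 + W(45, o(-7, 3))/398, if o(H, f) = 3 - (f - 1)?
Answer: 1771991/449740 ≈ 3.9400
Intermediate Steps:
o(H, f) = 4 - f (o(H, f) = 3 - (-1 + f) = 3 + (1 - f) = 4 - f)
W(O, U) = (O + U)² (W(O, U) = (O + U)*(O + U) = (O + U)²)
-3111/2260 + W(45, o(-7, 3))/398 = -3111/2260 + (45 + (4 - 1*3))²/398 = -3111*1/2260 + (45 + (4 - 3))²*(1/398) = -3111/2260 + (45 + 1)²*(1/398) = -3111/2260 + 46²*(1/398) = -3111/2260 + 2116*(1/398) = -3111/2260 + 1058/199 = 1771991/449740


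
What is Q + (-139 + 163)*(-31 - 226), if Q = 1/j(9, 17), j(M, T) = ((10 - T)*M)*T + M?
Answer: -6550417/1062 ≈ -6168.0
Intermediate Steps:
j(M, T) = M + M*T*(10 - T) (j(M, T) = (M*(10 - T))*T + M = M*T*(10 - T) + M = M + M*T*(10 - T))
Q = -1/1062 (Q = 1/(9*(1 - 1*17² + 10*17)) = 1/(9*(1 - 1*289 + 170)) = 1/(9*(1 - 289 + 170)) = 1/(9*(-118)) = 1/(-1062) = -1/1062 ≈ -0.00094162)
Q + (-139 + 163)*(-31 - 226) = -1/1062 + (-139 + 163)*(-31 - 226) = -1/1062 + 24*(-257) = -1/1062 - 6168 = -6550417/1062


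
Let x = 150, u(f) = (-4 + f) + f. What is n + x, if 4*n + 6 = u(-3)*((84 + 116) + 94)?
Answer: -1173/2 ≈ -586.50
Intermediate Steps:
u(f) = -4 + 2*f
n = -1473/2 (n = -3/2 + ((-4 + 2*(-3))*((84 + 116) + 94))/4 = -3/2 + ((-4 - 6)*(200 + 94))/4 = -3/2 + (-10*294)/4 = -3/2 + (1/4)*(-2940) = -3/2 - 735 = -1473/2 ≈ -736.50)
n + x = -1473/2 + 150 = -1173/2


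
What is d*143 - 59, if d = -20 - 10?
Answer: -4349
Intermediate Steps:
d = -30
d*143 - 59 = -30*143 - 59 = -4290 - 59 = -4349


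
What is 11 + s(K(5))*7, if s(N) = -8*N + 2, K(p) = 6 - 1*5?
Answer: -31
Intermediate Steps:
K(p) = 1 (K(p) = 6 - 5 = 1)
s(N) = 2 - 8*N
11 + s(K(5))*7 = 11 + (2 - 8*1)*7 = 11 + (2 - 8)*7 = 11 - 6*7 = 11 - 42 = -31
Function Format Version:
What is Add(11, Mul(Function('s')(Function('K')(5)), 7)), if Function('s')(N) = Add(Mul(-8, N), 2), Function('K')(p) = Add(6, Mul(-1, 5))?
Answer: -31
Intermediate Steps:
Function('K')(p) = 1 (Function('K')(p) = Add(6, -5) = 1)
Function('s')(N) = Add(2, Mul(-8, N))
Add(11, Mul(Function('s')(Function('K')(5)), 7)) = Add(11, Mul(Add(2, Mul(-8, 1)), 7)) = Add(11, Mul(Add(2, -8), 7)) = Add(11, Mul(-6, 7)) = Add(11, -42) = -31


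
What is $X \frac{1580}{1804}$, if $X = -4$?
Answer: $- \frac{1580}{451} \approx -3.5033$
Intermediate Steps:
$X \frac{1580}{1804} = - 4 \cdot \frac{1580}{1804} = - 4 \cdot 1580 \cdot \frac{1}{1804} = \left(-4\right) \frac{395}{451} = - \frac{1580}{451}$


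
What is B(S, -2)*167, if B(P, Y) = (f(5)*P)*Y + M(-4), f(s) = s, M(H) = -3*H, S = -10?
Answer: 18704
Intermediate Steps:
B(P, Y) = 12 + 5*P*Y (B(P, Y) = (5*P)*Y - 3*(-4) = 5*P*Y + 12 = 12 + 5*P*Y)
B(S, -2)*167 = (12 + 5*(-10)*(-2))*167 = (12 + 100)*167 = 112*167 = 18704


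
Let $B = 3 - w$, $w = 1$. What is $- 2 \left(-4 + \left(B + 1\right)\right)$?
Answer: $2$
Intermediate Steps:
$B = 2$ ($B = 3 - 1 = 2$)
$- 2 \left(-4 + \left(B + 1\right)\right) = - 2 \left(-4 + \left(2 + 1\right)\right) = - 2 \left(-4 + 3\right) = \left(-2\right) \left(-1\right) = 2$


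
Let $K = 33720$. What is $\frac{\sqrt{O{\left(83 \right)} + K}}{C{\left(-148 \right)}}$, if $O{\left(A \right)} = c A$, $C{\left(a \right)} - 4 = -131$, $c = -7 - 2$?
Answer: $- \frac{\sqrt{32973}}{127} \approx -1.4298$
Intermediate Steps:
$c = -9$ ($c = -7 - 2 = -9$)
$C{\left(a \right)} = -127$ ($C{\left(a \right)} = 4 - 131 = -127$)
$O{\left(A \right)} = - 9 A$
$\frac{\sqrt{O{\left(83 \right)} + K}}{C{\left(-148 \right)}} = \frac{\sqrt{\left(-9\right) 83 + 33720}}{-127} = \sqrt{-747 + 33720} \left(- \frac{1}{127}\right) = \sqrt{32973} \left(- \frac{1}{127}\right) = - \frac{\sqrt{32973}}{127}$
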